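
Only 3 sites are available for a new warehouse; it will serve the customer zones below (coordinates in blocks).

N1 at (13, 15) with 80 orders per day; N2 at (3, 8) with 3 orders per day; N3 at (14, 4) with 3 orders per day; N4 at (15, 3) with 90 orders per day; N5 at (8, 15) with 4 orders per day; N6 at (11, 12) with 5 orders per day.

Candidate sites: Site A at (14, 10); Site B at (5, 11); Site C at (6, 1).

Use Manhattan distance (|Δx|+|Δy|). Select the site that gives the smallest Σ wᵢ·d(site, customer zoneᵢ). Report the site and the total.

Site A, total 1326 blocks

Total weighted distance at each candidate:
  Site A (14, 10): total = 1326
  Site B (5, 11): total = 2706
  Site C (6, 1): total = 2877
Minimum is at Site A with total 1326 blocks.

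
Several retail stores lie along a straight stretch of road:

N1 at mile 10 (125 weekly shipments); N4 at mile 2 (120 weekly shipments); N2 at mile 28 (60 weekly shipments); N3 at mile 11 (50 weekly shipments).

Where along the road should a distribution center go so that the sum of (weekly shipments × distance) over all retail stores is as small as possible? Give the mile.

x = 10

For a sum of weighted absolute distances on a line, the optimum is the weighted median (not the mean). Total weight W = 355; half-weight = 177.5.
Sort by position and accumulate weight:
  mile 2 (N4, w=120) → cum 120
  mile 10 (N1, w=125) → cum 245  ≥ 177.5 → median here
  mile 11 (N3, w=50) → cum 295
  mile 28 (N2, w=60) → cum 355
Optimal location: mile 10.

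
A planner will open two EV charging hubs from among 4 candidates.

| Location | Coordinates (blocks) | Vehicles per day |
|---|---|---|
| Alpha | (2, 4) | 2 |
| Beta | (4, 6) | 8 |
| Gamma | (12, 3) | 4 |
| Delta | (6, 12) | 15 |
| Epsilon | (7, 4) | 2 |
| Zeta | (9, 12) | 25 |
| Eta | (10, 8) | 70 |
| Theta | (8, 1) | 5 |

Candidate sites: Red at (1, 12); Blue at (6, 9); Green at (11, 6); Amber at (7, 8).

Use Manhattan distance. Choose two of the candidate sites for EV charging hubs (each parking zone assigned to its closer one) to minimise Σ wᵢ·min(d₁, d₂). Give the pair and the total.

{Blue, Green}, total 531

Evaluate every pair (each demand assigned to the nearer of the two):
  {Blue, Green}: total = 531
  {Blue, Amber}: total = 551
  {Green, Amber}: total = 557
  {Red, Amber}: total = 581
  {Red, Green}: total = 627
  {Red, Blue}: total = 713
Best pair: {Blue, Green} with total 531.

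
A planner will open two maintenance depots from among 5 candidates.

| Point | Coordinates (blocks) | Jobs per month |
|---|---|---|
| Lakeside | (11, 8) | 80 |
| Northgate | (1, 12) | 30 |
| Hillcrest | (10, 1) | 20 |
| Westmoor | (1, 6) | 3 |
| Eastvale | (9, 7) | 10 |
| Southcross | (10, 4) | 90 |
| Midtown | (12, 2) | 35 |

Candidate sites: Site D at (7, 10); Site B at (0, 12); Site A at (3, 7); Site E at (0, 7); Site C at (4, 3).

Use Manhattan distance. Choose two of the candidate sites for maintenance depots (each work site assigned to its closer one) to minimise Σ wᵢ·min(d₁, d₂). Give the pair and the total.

{Site D, Site C}, total 1893

Evaluate every pair (each demand assigned to the nearer of the two):
  {Site D, Site C}: total = 1893
  {Site D, Site B}: total = 2086
  {Site A, Site C}: total = 2104
  {Site B, Site C}: total = 2203
  {Site D, Site E}: total = 2221
  {Site D, Site A}: total = 2254
  {Site E, Site C}: total = 2341
  {Site B, Site A}: total = 2469
  {Site A, Site E}: total = 2616
  {Site B, Site E}: total = 3171
Best pair: {Site D, Site C} with total 1893.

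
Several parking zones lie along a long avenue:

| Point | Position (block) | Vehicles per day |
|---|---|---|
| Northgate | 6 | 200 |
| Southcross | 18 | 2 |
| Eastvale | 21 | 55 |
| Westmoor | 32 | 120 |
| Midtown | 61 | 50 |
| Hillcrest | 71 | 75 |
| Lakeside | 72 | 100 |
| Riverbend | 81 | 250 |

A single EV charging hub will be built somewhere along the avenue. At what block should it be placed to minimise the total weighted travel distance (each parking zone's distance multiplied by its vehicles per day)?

For a sum of weighted absolute distances on a line, the optimum is the weighted median (not the mean). Total weight W = 852; half-weight = 426.
Sort by position and accumulate weight:
  block 6 (Northgate, w=200) → cum 200
  block 18 (Southcross, w=2) → cum 202
  block 21 (Eastvale, w=55) → cum 257
  block 32 (Westmoor, w=120) → cum 377
  block 61 (Midtown, w=50) → cum 427  ≥ 426 → median here
  block 71 (Hillcrest, w=75) → cum 502
  block 72 (Lakeside, w=100) → cum 602
  block 81 (Riverbend, w=250) → cum 852
Optimal location: block 61.

x = 61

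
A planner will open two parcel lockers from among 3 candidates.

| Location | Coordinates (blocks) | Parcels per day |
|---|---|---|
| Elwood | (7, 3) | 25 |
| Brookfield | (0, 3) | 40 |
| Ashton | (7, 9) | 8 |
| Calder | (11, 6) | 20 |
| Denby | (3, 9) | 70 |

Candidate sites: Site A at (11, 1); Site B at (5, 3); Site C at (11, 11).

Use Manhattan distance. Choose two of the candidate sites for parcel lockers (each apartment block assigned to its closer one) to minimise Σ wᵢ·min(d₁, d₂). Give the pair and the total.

{Site B, Site C}, total 958

Evaluate every pair (each demand assigned to the nearer of the two):
  {Site B, Site C}: total = 958
  {Site A, Site B}: total = 974
  {Site A, Site C}: total = 1518
Best pair: {Site B, Site C} with total 958.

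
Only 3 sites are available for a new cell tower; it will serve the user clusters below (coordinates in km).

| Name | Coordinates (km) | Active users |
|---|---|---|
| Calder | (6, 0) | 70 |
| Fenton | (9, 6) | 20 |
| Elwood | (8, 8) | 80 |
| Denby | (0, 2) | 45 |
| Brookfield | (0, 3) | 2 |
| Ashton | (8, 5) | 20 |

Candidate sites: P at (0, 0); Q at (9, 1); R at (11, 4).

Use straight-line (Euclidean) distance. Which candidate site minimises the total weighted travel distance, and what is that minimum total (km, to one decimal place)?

Total weighted distance at each candidate:
  P (0, 0): total = 1826.1
  Q (9, 1): total = 1395.4
  R (11, 4): total = 1493.2
Minimum is at Q with total 1395.4 km.

Q, total 1395.4 km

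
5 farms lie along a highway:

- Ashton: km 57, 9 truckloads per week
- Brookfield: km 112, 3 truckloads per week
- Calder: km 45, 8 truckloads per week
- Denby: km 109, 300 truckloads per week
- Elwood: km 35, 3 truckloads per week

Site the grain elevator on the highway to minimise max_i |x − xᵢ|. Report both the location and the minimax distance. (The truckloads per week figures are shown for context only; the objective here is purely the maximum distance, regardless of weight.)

The 1-center on a line is the midpoint of the two extreme points: leftmost at 35, rightmost at 112.
Optimal location = (35 + 112)/2 = 73.5; maximum distance = (112 − 35)/2 = 38.5.

location 73.5, max distance 38.5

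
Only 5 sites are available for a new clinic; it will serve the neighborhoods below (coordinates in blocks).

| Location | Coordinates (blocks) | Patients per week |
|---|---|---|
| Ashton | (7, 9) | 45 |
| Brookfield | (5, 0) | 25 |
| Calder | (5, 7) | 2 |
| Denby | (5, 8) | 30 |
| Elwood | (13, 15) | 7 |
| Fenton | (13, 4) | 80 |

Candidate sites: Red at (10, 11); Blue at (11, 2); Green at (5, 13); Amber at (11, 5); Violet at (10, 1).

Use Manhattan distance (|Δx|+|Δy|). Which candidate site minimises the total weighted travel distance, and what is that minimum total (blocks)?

Amber, total 1245 blocks

Total weighted distance at each candidate:
  Red (10, 11): total = 1732
  Blue (11, 2): total = 1502
  Green (5, 13): total = 2187
  Amber (11, 5): total = 1245
  Violet (10, 1): total = 1626
Minimum is at Amber with total 1245 blocks.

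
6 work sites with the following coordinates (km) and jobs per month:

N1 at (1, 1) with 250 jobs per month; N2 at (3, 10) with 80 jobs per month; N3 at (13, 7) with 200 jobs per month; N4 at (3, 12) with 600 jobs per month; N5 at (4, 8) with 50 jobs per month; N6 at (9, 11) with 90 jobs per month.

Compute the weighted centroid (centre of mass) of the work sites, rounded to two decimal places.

(4.65, 8.69)

The minimiser of Σwᵢ‖p−pᵢ‖² is the weighted centroid p* = (Σwᵢpᵢ)/(Σwᵢ).
Σwᵢ = 1270.
Σwᵢxᵢ = 250·1 + 80·3 + 200·13 + 600·3 + 50·4 + 90·9 = 5900.
Σwᵢyᵢ = 250·1 + 80·10 + 200·7 + 600·12 + 50·8 + 90·11 = 11040.
x* = 5900/1270 = 4.65, y* = 11040/1270 = 8.69.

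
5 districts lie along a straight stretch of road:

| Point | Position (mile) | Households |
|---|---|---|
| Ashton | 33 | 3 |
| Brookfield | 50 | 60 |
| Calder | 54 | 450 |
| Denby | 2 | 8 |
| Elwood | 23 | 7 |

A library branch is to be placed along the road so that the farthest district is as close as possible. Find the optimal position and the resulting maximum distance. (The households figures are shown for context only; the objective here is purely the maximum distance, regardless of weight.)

The 1-center on a line is the midpoint of the two extreme points: leftmost at 2, rightmost at 54.
Optimal location = (2 + 54)/2 = 28; maximum distance = (54 − 2)/2 = 26.

location 28, max distance 26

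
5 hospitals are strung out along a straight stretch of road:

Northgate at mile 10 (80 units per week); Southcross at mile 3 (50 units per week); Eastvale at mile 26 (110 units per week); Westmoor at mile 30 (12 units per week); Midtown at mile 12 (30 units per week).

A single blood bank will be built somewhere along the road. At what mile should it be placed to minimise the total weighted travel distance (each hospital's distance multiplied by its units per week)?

For a sum of weighted absolute distances on a line, the optimum is the weighted median (not the mean). Total weight W = 282; half-weight = 141.
Sort by position and accumulate weight:
  mile 3 (Southcross, w=50) → cum 50
  mile 10 (Northgate, w=80) → cum 130
  mile 12 (Midtown, w=30) → cum 160  ≥ 141 → median here
  mile 26 (Eastvale, w=110) → cum 270
  mile 30 (Westmoor, w=12) → cum 282
Optimal location: mile 12.

x = 12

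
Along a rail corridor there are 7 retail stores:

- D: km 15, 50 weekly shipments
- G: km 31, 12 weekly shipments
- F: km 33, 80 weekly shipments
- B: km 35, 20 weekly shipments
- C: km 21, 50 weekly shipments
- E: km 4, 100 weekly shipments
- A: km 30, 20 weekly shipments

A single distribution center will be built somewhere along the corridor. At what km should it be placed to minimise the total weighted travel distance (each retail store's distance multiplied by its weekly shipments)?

For a sum of weighted absolute distances on a line, the optimum is the weighted median (not the mean). Total weight W = 332; half-weight = 166.
Sort by position and accumulate weight:
  km 4 (E, w=100) → cum 100
  km 15 (D, w=50) → cum 150
  km 21 (C, w=50) → cum 200  ≥ 166 → median here
  km 30 (A, w=20) → cum 220
  km 31 (G, w=12) → cum 232
  km 33 (F, w=80) → cum 312
  km 35 (B, w=20) → cum 332
Optimal location: km 21.

x = 21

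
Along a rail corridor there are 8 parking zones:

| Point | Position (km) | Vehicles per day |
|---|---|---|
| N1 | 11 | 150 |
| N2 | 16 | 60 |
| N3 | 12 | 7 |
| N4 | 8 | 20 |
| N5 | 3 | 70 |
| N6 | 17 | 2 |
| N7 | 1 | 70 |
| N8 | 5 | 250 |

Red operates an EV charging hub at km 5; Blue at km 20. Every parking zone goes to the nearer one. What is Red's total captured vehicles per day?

567

The indifferent point is the midpoint (5+20)/2 = 12.5; parking zones left of it (closer to Red at 5) go to Red, those right go to Blue.
  N7 at 1 (w=70) → Red
  N5 at 3 (w=70) → Red
  N8 at 5 (w=250) → Red
  N4 at 8 (w=20) → Red
  N1 at 11 (w=150) → Red
  N3 at 12 (w=7) → Red
  N2 at 16 (w=60) → Blue
  N6 at 17 (w=2) → Blue
Red captures 567; Blue captures 62.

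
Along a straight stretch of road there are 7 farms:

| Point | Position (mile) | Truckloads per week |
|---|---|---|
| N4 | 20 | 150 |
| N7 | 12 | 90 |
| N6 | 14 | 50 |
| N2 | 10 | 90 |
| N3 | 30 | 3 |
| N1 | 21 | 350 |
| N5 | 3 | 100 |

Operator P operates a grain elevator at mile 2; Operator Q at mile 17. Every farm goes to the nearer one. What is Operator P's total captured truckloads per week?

100

The indifferent point is the midpoint (2+17)/2 = 9.5; farms left of it (closer to Operator P at 2) go to Operator P, those right go to Operator Q.
  N5 at 3 (w=100) → Operator P
  N2 at 10 (w=90) → Operator Q
  N7 at 12 (w=90) → Operator Q
  N6 at 14 (w=50) → Operator Q
  N4 at 20 (w=150) → Operator Q
  N1 at 21 (w=350) → Operator Q
  N3 at 30 (w=3) → Operator Q
Operator P captures 100; Operator Q captures 733.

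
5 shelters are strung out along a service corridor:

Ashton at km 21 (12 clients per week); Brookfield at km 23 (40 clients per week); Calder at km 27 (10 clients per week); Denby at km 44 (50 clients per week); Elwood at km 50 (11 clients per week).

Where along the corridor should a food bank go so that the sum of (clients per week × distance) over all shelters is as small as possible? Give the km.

x = 27

For a sum of weighted absolute distances on a line, the optimum is the weighted median (not the mean). Total weight W = 123; half-weight = 61.5.
Sort by position and accumulate weight:
  km 21 (Ashton, w=12) → cum 12
  km 23 (Brookfield, w=40) → cum 52
  km 27 (Calder, w=10) → cum 62  ≥ 61.5 → median here
  km 44 (Denby, w=50) → cum 112
  km 50 (Elwood, w=11) → cum 123
Optimal location: km 27.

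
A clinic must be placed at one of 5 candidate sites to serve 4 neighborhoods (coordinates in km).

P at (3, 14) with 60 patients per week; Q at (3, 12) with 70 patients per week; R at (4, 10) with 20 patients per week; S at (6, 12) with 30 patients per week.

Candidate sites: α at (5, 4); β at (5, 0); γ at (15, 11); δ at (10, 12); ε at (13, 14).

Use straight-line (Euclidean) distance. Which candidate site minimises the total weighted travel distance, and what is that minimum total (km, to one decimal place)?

Total weighted distance at each candidate:
  α (5, 4): total = 1552.6
  β (5, 0): total = 2262.4
  γ (15, 11): total = 2077.6
  δ (10, 12): total = 1173.3
  ε (13, 14): total = 1729.2
Minimum is at δ with total 1173.3 km.

δ, total 1173.3 km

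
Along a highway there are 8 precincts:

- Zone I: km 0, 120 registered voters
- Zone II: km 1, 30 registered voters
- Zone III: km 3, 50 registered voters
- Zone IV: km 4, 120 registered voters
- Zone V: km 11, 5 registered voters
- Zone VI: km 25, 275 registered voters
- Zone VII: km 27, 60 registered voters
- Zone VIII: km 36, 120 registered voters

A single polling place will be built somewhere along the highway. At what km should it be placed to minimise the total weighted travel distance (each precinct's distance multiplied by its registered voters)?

For a sum of weighted absolute distances on a line, the optimum is the weighted median (not the mean). Total weight W = 780; half-weight = 390.
Sort by position and accumulate weight:
  km 0 (Zone I, w=120) → cum 120
  km 1 (Zone II, w=30) → cum 150
  km 3 (Zone III, w=50) → cum 200
  km 4 (Zone IV, w=120) → cum 320
  km 11 (Zone V, w=5) → cum 325
  km 25 (Zone VI, w=275) → cum 600  ≥ 390 → median here
  km 27 (Zone VII, w=60) → cum 660
  km 36 (Zone VIII, w=120) → cum 780
Optimal location: km 25.

x = 25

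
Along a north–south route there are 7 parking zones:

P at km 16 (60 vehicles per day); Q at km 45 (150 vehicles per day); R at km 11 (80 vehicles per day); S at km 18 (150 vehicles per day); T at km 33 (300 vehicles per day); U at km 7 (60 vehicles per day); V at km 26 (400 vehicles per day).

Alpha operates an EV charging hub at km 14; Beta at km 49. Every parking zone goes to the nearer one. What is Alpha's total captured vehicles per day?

750

The indifferent point is the midpoint (14+49)/2 = 31.5; parking zones left of it (closer to Alpha at 14) go to Alpha, those right go to Beta.
  U at 7 (w=60) → Alpha
  R at 11 (w=80) → Alpha
  P at 16 (w=60) → Alpha
  S at 18 (w=150) → Alpha
  V at 26 (w=400) → Alpha
  T at 33 (w=300) → Beta
  Q at 45 (w=150) → Beta
Alpha captures 750; Beta captures 450.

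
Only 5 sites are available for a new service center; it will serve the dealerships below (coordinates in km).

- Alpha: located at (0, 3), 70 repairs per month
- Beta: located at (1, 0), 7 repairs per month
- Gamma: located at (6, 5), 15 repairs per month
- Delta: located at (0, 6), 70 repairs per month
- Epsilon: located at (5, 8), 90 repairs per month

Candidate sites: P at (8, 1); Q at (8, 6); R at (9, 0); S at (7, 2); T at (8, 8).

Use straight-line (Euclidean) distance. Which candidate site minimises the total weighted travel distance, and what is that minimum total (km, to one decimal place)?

Total weighted distance at each candidate:
  P (8, 1): total = 2039.6
  Q (8, 6): total = 1580.7
  R (9, 0): total = 2369.7
  S (7, 2): total = 1720.2
  T (8, 8): total = 1636.1
Minimum is at Q with total 1580.7 km.

Q, total 1580.7 km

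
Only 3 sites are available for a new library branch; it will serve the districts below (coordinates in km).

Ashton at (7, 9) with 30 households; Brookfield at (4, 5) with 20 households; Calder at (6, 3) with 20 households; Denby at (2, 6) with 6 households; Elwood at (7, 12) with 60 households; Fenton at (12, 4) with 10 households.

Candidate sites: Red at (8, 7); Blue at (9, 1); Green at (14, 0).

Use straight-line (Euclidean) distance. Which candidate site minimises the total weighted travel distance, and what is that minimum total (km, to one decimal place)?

Total weighted distance at each candidate:
  Red (8, 7): total = 638.4
  Blue (9, 1): total = 1212.4
  Green (14, 0): total = 1695.3
Minimum is at Red with total 638.4 km.

Red, total 638.4 km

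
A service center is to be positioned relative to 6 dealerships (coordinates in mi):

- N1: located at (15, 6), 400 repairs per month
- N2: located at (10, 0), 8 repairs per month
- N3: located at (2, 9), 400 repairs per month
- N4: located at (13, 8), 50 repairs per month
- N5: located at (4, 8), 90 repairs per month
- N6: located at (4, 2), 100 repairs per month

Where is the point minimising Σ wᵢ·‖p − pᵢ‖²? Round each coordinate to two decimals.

(7.91, 6.98)

The minimiser of Σwᵢ‖p−pᵢ‖² is the weighted centroid p* = (Σwᵢpᵢ)/(Σwᵢ).
Σwᵢ = 1048.
Σwᵢxᵢ = 400·15 + 8·10 + 400·2 + 50·13 + 90·4 + 100·4 = 8290.
Σwᵢyᵢ = 400·6 + 8·0 + 400·9 + 50·8 + 90·8 + 100·2 = 7320.
x* = 8290/1048 = 7.91, y* = 7320/1048 = 6.98.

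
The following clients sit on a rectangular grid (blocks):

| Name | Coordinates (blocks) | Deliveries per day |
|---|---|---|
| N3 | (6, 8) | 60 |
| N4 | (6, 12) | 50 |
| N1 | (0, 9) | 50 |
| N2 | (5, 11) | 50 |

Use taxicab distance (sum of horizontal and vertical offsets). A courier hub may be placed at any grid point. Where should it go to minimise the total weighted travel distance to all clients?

Manhattan distance separates: Σwᵢ(|x−xᵢ|+|y−yᵢ|) = Σwᵢ|x−xᵢ| + Σwᵢ|y−yᵢ|, so x and y are optimised independently as 1-D weighted medians.
Total weight W = 210; half = 105.
x-coordinate, sorted with cumulative weight:
  x=0 (N1, w=50) cum 50
  x=5 (N2, w=50) cum 100
  x=6 (N3, w=60) cum 160  ← median
  x=6 (N4, w=50) cum 210
⇒ x* = 6
y-coordinate, sorted with cumulative weight:
  y=8 (N3, w=60) cum 60
  y=9 (N1, w=50) cum 110  ← median
  y=11 (N2, w=50) cum 160
  y=12 (N4, w=50) cum 210
⇒ y* = 9

(6, 9)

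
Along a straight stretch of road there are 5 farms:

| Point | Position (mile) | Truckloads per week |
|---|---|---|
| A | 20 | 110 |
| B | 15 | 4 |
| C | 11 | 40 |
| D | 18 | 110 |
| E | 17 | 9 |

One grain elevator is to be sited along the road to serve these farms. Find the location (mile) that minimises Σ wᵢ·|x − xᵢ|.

x = 18

For a sum of weighted absolute distances on a line, the optimum is the weighted median (not the mean). Total weight W = 273; half-weight = 136.5.
Sort by position and accumulate weight:
  mile 11 (C, w=40) → cum 40
  mile 15 (B, w=4) → cum 44
  mile 17 (E, w=9) → cum 53
  mile 18 (D, w=110) → cum 163  ≥ 136.5 → median here
  mile 20 (A, w=110) → cum 273
Optimal location: mile 18.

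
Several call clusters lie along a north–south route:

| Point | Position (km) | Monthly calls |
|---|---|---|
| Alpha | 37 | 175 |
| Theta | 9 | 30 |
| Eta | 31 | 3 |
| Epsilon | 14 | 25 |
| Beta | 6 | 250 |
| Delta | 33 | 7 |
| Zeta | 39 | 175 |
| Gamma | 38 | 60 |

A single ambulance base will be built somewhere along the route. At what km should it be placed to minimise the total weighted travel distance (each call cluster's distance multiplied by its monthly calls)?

For a sum of weighted absolute distances on a line, the optimum is the weighted median (not the mean). Total weight W = 725; half-weight = 362.5.
Sort by position and accumulate weight:
  km 6 (Beta, w=250) → cum 250
  km 9 (Theta, w=30) → cum 280
  km 14 (Epsilon, w=25) → cum 305
  km 31 (Eta, w=3) → cum 308
  km 33 (Delta, w=7) → cum 315
  km 37 (Alpha, w=175) → cum 490  ≥ 362.5 → median here
  km 38 (Gamma, w=60) → cum 550
  km 39 (Zeta, w=175) → cum 725
Optimal location: km 37.

x = 37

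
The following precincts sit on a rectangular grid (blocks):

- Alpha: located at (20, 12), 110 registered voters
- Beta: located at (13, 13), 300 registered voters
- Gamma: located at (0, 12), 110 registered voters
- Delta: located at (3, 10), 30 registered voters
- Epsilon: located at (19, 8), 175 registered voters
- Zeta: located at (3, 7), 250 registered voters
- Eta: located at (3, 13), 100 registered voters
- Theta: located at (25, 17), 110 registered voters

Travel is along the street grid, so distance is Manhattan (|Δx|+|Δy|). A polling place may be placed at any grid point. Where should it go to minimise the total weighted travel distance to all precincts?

Manhattan distance separates: Σwᵢ(|x−xᵢ|+|y−yᵢ|) = Σwᵢ|x−xᵢ| + Σwᵢ|y−yᵢ|, so x and y are optimised independently as 1-D weighted medians.
Total weight W = 1185; half = 592.5.
x-coordinate, sorted with cumulative weight:
  x=0 (Gamma, w=110) cum 110
  x=3 (Delta, w=30) cum 140
  x=3 (Zeta, w=250) cum 390
  x=3 (Eta, w=100) cum 490
  x=13 (Beta, w=300) cum 790  ← median
  x=19 (Epsilon, w=175) cum 965
  x=20 (Alpha, w=110) cum 1075
  x=25 (Theta, w=110) cum 1185
⇒ x* = 13
y-coordinate, sorted with cumulative weight:
  y=7 (Zeta, w=250) cum 250
  y=8 (Epsilon, w=175) cum 425
  y=10 (Delta, w=30) cum 455
  y=12 (Alpha, w=110) cum 565
  y=12 (Gamma, w=110) cum 675  ← median
  y=13 (Beta, w=300) cum 975
  y=13 (Eta, w=100) cum 1075
  y=17 (Theta, w=110) cum 1185
⇒ y* = 12

(13, 12)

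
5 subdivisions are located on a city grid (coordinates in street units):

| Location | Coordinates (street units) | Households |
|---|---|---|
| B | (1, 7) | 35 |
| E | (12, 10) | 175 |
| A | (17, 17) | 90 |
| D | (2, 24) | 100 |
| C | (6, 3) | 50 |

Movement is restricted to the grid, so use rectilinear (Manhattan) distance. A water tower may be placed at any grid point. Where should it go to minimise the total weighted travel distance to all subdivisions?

(12, 10)

Manhattan distance separates: Σwᵢ(|x−xᵢ|+|y−yᵢ|) = Σwᵢ|x−xᵢ| + Σwᵢ|y−yᵢ|, so x and y are optimised independently as 1-D weighted medians.
Total weight W = 450; half = 225.
x-coordinate, sorted with cumulative weight:
  x=1 (B, w=35) cum 35
  x=2 (D, w=100) cum 135
  x=6 (C, w=50) cum 185
  x=12 (E, w=175) cum 360  ← median
  x=17 (A, w=90) cum 450
⇒ x* = 12
y-coordinate, sorted with cumulative weight:
  y=3 (C, w=50) cum 50
  y=7 (B, w=35) cum 85
  y=10 (E, w=175) cum 260  ← median
  y=17 (A, w=90) cum 350
  y=24 (D, w=100) cum 450
⇒ y* = 10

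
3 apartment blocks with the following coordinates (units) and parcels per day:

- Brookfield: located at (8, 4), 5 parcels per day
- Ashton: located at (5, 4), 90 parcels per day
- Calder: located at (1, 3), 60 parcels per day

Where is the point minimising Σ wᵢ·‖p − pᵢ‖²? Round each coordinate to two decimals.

The minimiser of Σwᵢ‖p−pᵢ‖² is the weighted centroid p* = (Σwᵢpᵢ)/(Σwᵢ).
Σwᵢ = 155.
Σwᵢxᵢ = 5·8 + 90·5 + 60·1 = 550.
Σwᵢyᵢ = 5·4 + 90·4 + 60·3 = 560.
x* = 550/155 = 3.55, y* = 560/155 = 3.61.

(3.55, 3.61)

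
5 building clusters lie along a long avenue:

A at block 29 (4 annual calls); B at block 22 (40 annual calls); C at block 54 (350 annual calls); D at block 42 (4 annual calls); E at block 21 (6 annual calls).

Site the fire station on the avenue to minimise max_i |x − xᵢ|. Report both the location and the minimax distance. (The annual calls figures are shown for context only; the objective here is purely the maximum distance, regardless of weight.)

The 1-center on a line is the midpoint of the two extreme points: leftmost at 21, rightmost at 54.
Optimal location = (21 + 54)/2 = 37.5; maximum distance = (54 − 21)/2 = 16.5.

location 37.5, max distance 16.5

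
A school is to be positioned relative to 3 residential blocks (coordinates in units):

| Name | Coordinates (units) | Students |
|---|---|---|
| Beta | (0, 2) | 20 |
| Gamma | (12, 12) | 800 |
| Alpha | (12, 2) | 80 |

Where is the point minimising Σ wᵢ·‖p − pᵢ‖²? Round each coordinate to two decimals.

The minimiser of Σwᵢ‖p−pᵢ‖² is the weighted centroid p* = (Σwᵢpᵢ)/(Σwᵢ).
Σwᵢ = 900.
Σwᵢxᵢ = 20·0 + 800·12 + 80·12 = 10560.
Σwᵢyᵢ = 20·2 + 800·12 + 80·2 = 9800.
x* = 10560/900 = 11.73, y* = 9800/900 = 10.89.

(11.73, 10.89)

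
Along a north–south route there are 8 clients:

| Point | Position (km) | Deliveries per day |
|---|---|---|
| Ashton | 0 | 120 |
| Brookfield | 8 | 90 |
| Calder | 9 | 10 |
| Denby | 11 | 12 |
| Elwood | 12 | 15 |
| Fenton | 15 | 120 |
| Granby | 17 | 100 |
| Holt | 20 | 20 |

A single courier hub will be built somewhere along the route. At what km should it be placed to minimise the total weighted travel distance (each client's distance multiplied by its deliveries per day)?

For a sum of weighted absolute distances on a line, the optimum is the weighted median (not the mean). Total weight W = 487; half-weight = 243.5.
Sort by position and accumulate weight:
  km 0 (Ashton, w=120) → cum 120
  km 8 (Brookfield, w=90) → cum 210
  km 9 (Calder, w=10) → cum 220
  km 11 (Denby, w=12) → cum 232
  km 12 (Elwood, w=15) → cum 247  ≥ 243.5 → median here
  km 15 (Fenton, w=120) → cum 367
  km 17 (Granby, w=100) → cum 467
  km 20 (Holt, w=20) → cum 487
Optimal location: km 12.

x = 12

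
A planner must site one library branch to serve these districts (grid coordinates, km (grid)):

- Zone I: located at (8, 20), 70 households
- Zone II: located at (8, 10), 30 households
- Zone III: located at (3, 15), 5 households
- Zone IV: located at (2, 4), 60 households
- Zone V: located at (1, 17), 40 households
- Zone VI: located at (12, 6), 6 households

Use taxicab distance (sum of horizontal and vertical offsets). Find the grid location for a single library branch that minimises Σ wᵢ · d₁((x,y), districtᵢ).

Manhattan distance separates: Σwᵢ(|x−xᵢ|+|y−yᵢ|) = Σwᵢ|x−xᵢ| + Σwᵢ|y−yᵢ|, so x and y are optimised independently as 1-D weighted medians.
Total weight W = 211; half = 105.5.
x-coordinate, sorted with cumulative weight:
  x=1 (Zone V, w=40) cum 40
  x=2 (Zone IV, w=60) cum 100
  x=3 (Zone III, w=5) cum 105
  x=8 (Zone I, w=70) cum 175  ← median
  x=8 (Zone II, w=30) cum 205
  x=12 (Zone VI, w=6) cum 211
⇒ x* = 8
y-coordinate, sorted with cumulative weight:
  y=4 (Zone IV, w=60) cum 60
  y=6 (Zone VI, w=6) cum 66
  y=10 (Zone II, w=30) cum 96
  y=15 (Zone III, w=5) cum 101
  y=17 (Zone V, w=40) cum 141  ← median
  y=20 (Zone I, w=70) cum 211
⇒ y* = 17

(8, 17)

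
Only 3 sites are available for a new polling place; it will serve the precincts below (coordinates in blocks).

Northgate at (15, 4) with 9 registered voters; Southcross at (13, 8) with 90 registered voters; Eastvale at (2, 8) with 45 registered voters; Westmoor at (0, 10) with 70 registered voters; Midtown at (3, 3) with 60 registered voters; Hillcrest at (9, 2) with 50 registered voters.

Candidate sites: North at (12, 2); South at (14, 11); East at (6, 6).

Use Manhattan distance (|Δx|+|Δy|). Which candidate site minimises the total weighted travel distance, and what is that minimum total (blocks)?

Total weighted distance at each candidate:
  North (12, 2): total = 3545
  South (14, 11): total = 3997
  East (6, 6): total = 2589
Minimum is at East with total 2589 blocks.

East, total 2589 blocks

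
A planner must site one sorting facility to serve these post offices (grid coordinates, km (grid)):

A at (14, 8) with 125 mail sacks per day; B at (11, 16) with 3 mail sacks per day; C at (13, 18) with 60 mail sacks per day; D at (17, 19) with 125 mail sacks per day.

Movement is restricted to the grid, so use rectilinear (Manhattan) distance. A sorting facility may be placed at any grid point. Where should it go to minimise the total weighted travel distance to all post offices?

(14, 18)

Manhattan distance separates: Σwᵢ(|x−xᵢ|+|y−yᵢ|) = Σwᵢ|x−xᵢ| + Σwᵢ|y−yᵢ|, so x and y are optimised independently as 1-D weighted medians.
Total weight W = 313; half = 156.5.
x-coordinate, sorted with cumulative weight:
  x=11 (B, w=3) cum 3
  x=13 (C, w=60) cum 63
  x=14 (A, w=125) cum 188  ← median
  x=17 (D, w=125) cum 313
⇒ x* = 14
y-coordinate, sorted with cumulative weight:
  y=8 (A, w=125) cum 125
  y=16 (B, w=3) cum 128
  y=18 (C, w=60) cum 188  ← median
  y=19 (D, w=125) cum 313
⇒ y* = 18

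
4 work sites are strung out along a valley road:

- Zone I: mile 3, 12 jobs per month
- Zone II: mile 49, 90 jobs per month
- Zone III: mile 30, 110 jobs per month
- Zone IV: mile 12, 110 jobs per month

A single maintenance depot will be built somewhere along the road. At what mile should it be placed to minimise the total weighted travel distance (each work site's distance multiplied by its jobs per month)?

x = 30

For a sum of weighted absolute distances on a line, the optimum is the weighted median (not the mean). Total weight W = 322; half-weight = 161.
Sort by position and accumulate weight:
  mile 3 (Zone I, w=12) → cum 12
  mile 12 (Zone IV, w=110) → cum 122
  mile 30 (Zone III, w=110) → cum 232  ≥ 161 → median here
  mile 49 (Zone II, w=90) → cum 322
Optimal location: mile 30.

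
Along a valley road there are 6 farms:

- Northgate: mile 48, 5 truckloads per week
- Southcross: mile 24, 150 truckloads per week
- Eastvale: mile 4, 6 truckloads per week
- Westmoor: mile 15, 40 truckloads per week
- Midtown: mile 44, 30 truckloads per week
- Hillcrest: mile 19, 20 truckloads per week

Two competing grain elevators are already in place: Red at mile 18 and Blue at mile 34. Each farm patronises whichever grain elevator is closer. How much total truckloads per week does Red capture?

216

The indifferent point is the midpoint (18+34)/2 = 26; farms left of it (closer to Red at 18) go to Red, those right go to Blue.
  Eastvale at 4 (w=6) → Red
  Westmoor at 15 (w=40) → Red
  Hillcrest at 19 (w=20) → Red
  Southcross at 24 (w=150) → Red
  Midtown at 44 (w=30) → Blue
  Northgate at 48 (w=5) → Blue
Red captures 216; Blue captures 35.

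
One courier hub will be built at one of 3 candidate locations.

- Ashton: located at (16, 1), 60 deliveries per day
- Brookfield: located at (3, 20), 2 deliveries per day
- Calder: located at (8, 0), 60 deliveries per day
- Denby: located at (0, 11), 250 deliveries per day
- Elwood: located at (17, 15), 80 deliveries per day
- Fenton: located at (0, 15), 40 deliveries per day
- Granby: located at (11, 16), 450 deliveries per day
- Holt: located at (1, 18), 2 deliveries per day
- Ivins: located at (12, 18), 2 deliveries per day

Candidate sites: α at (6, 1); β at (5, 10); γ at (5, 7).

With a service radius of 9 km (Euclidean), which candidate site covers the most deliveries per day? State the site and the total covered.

β, covering 742

Coverage radius r = 9 km; a point is covered iff (Δx)²+(Δy)² ≤ 9² = 81.
  α (6, 1): covers {Calder} → 60
  β (5, 10): covers {Denby, Fenton, Granby, Holt} → 742
  γ (5, 7): covers {Calder, Denby} → 310
Maximum coverage at β: 742 deliveries per day.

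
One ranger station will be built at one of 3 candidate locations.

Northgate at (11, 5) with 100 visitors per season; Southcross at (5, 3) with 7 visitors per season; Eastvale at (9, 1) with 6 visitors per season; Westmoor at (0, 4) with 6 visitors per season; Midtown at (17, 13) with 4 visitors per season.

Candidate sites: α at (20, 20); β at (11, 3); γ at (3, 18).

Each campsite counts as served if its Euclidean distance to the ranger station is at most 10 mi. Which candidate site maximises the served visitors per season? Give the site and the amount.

Coverage radius r = 10 mi; a point is covered iff (Δx)²+(Δy)² ≤ 10² = 100.
  α (20, 20): covers {Midtown} → 4
  β (11, 3): covers {Northgate, Southcross, Eastvale} → 113
  γ (3, 18): covers {none} → 0
Maximum coverage at β: 113 visitors per season.

β, covering 113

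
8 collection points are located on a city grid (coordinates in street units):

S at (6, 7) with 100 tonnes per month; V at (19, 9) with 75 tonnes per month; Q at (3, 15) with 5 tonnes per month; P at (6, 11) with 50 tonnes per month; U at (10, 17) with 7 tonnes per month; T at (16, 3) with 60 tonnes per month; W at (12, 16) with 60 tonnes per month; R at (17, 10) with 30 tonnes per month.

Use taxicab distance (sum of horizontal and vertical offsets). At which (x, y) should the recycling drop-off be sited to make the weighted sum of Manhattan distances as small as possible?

(12, 9)

Manhattan distance separates: Σwᵢ(|x−xᵢ|+|y−yᵢ|) = Σwᵢ|x−xᵢ| + Σwᵢ|y−yᵢ|, so x and y are optimised independently as 1-D weighted medians.
Total weight W = 387; half = 193.5.
x-coordinate, sorted with cumulative weight:
  x=3 (Q, w=5) cum 5
  x=6 (S, w=100) cum 105
  x=6 (P, w=50) cum 155
  x=10 (U, w=7) cum 162
  x=12 (W, w=60) cum 222  ← median
  x=16 (T, w=60) cum 282
  x=17 (R, w=30) cum 312
  x=19 (V, w=75) cum 387
⇒ x* = 12
y-coordinate, sorted with cumulative weight:
  y=3 (T, w=60) cum 60
  y=7 (S, w=100) cum 160
  y=9 (V, w=75) cum 235  ← median
  y=10 (R, w=30) cum 265
  y=11 (P, w=50) cum 315
  y=15 (Q, w=5) cum 320
  y=16 (W, w=60) cum 380
  y=17 (U, w=7) cum 387
⇒ y* = 9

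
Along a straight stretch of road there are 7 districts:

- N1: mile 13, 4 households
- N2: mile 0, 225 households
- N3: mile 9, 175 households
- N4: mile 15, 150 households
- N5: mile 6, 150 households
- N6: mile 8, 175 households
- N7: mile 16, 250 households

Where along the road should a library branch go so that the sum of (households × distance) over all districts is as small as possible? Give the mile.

For a sum of weighted absolute distances on a line, the optimum is the weighted median (not the mean). Total weight W = 1129; half-weight = 564.5.
Sort by position and accumulate weight:
  mile 0 (N2, w=225) → cum 225
  mile 6 (N5, w=150) → cum 375
  mile 8 (N6, w=175) → cum 550
  mile 9 (N3, w=175) → cum 725  ≥ 564.5 → median here
  mile 13 (N1, w=4) → cum 729
  mile 15 (N4, w=150) → cum 879
  mile 16 (N7, w=250) → cum 1129
Optimal location: mile 9.

x = 9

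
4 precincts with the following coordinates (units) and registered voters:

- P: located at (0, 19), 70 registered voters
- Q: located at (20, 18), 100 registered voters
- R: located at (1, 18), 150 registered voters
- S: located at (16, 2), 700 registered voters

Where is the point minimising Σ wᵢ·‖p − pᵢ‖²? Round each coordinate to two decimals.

(13.09, 7.09)

The minimiser of Σwᵢ‖p−pᵢ‖² is the weighted centroid p* = (Σwᵢpᵢ)/(Σwᵢ).
Σwᵢ = 1020.
Σwᵢxᵢ = 70·0 + 100·20 + 150·1 + 700·16 = 13350.
Σwᵢyᵢ = 70·19 + 100·18 + 150·18 + 700·2 = 7230.
x* = 13350/1020 = 13.09, y* = 7230/1020 = 7.09.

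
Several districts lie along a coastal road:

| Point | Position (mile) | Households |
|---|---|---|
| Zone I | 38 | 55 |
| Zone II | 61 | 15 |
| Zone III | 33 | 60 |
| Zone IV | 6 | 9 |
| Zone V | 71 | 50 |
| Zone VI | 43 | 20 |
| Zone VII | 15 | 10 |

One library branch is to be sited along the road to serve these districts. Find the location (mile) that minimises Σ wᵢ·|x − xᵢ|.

x = 38

For a sum of weighted absolute distances on a line, the optimum is the weighted median (not the mean). Total weight W = 219; half-weight = 109.5.
Sort by position and accumulate weight:
  mile 6 (Zone IV, w=9) → cum 9
  mile 15 (Zone VII, w=10) → cum 19
  mile 33 (Zone III, w=60) → cum 79
  mile 38 (Zone I, w=55) → cum 134  ≥ 109.5 → median here
  mile 43 (Zone VI, w=20) → cum 154
  mile 61 (Zone II, w=15) → cum 169
  mile 71 (Zone V, w=50) → cum 219
Optimal location: mile 38.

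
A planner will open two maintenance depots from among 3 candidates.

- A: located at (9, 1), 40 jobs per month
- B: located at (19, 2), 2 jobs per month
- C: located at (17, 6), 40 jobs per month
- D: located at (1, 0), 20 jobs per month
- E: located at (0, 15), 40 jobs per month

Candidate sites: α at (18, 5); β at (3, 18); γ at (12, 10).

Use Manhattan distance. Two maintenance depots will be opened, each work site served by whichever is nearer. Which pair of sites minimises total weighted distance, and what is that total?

Evaluate every pair (each demand assigned to the nearer of the two):
  {α, β}: total = 1248
  {β, γ}: total = 1510
  {α, γ}: total = 1668
Best pair: {α, β} with total 1248.

{α, β}, total 1248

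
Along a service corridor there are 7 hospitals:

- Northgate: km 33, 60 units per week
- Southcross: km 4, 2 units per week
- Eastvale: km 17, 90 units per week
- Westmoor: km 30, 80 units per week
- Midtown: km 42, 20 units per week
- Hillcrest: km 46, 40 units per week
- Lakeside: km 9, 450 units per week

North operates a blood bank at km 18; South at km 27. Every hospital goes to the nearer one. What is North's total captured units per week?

The indifferent point is the midpoint (18+27)/2 = 22.5; hospitals left of it (closer to North at 18) go to North, those right go to South.
  Southcross at 4 (w=2) → North
  Lakeside at 9 (w=450) → North
  Eastvale at 17 (w=90) → North
  Westmoor at 30 (w=80) → South
  Northgate at 33 (w=60) → South
  Midtown at 42 (w=20) → South
  Hillcrest at 46 (w=40) → South
North captures 542; South captures 200.

542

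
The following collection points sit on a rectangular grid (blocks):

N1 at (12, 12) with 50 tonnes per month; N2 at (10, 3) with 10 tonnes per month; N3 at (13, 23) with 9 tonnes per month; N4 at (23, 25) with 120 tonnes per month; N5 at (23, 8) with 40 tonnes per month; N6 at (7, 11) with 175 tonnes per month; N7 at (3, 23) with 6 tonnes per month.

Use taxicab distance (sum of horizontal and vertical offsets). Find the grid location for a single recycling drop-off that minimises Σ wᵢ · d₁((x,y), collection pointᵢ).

Manhattan distance separates: Σwᵢ(|x−xᵢ|+|y−yᵢ|) = Σwᵢ|x−xᵢ| + Σwᵢ|y−yᵢ|, so x and y are optimised independently as 1-D weighted medians.
Total weight W = 410; half = 205.
x-coordinate, sorted with cumulative weight:
  x=3 (N7, w=6) cum 6
  x=7 (N6, w=175) cum 181
  x=10 (N2, w=10) cum 191
  x=12 (N1, w=50) cum 241  ← median
  x=13 (N3, w=9) cum 250
  x=23 (N4, w=120) cum 370
  x=23 (N5, w=40) cum 410
⇒ x* = 12
y-coordinate, sorted with cumulative weight:
  y=3 (N2, w=10) cum 10
  y=8 (N5, w=40) cum 50
  y=11 (N6, w=175) cum 225  ← median
  y=12 (N1, w=50) cum 275
  y=23 (N3, w=9) cum 284
  y=23 (N7, w=6) cum 290
  y=25 (N4, w=120) cum 410
⇒ y* = 11

(12, 11)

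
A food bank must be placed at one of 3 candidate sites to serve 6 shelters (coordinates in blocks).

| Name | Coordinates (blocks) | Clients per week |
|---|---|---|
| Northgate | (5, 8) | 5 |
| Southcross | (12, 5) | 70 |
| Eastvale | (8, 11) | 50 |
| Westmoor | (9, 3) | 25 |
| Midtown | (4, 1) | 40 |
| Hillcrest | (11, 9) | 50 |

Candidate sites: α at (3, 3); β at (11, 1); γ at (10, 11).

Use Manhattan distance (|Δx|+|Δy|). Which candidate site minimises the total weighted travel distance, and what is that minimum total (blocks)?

γ, total 1715 blocks

Total weighted distance at each candidate:
  α (3, 3): total = 2425
  β (11, 1): total = 1845
  γ (10, 11): total = 1715
Minimum is at γ with total 1715 blocks.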